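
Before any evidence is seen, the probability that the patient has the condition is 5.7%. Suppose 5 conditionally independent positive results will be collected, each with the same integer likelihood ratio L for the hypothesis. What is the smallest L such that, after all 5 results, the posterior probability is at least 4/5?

3

Prior odds = 0.057/0.943 = 57/943.
Target odds = 0.8/0.2 = 4.
Need L⁵ ≥ 4 ÷ (57/943) = 3772/57.
2⁵ = 32 < 3772/57 ≤ 243 = 3⁵, so L = 3.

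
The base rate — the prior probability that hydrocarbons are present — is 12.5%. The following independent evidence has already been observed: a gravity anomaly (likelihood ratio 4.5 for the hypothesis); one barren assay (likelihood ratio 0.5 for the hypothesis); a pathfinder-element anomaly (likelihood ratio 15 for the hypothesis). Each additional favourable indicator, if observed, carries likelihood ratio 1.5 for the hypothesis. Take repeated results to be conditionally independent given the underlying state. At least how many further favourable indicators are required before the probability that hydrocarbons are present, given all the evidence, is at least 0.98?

Prior odds = 0.125/0.875 = 1/7.
Combined Bayes factor of the evidence already in hand = 4.5 × 0.5 × 15 = 33.75.
Odds after that evidence = (1/7) × 33.75 = 135/28.
Target odds = 0.98/0.02 = 49.
Need 1.5ⁿ ≥ 49 ÷ (135/28) = 1372/135.
1.5⁵ = 7.59375 falls short of 1372/135 but 1.5⁶ = 11.390625 reaches it, so n = 6.

6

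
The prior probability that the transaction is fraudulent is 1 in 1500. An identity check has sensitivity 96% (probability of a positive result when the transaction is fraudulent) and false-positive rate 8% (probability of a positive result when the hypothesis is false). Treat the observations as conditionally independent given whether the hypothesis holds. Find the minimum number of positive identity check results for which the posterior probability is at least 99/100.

Prior odds = (1/1500)/(1499/1500) = 1/1499.
Likelihood ratio of a positive result = 0.96/0.08 = 12.
Target odds: 0.99 ÷ 0.01 = 99.
Need (1/1499) × 12ⁿ ≥ 99, i.e. 12ⁿ ≥ 148401.
12⁴ = 20736 falls short of 148401 but 12⁵ = 248832 reaches it, so n = 5.

5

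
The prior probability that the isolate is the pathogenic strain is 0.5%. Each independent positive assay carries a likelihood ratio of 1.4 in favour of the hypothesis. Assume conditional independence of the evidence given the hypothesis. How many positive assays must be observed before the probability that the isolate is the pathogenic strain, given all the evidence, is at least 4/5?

20

Prior odds: 0.005 ÷ 0.995 = 1/199.
Likelihood ratio per positive assay = 1.4.
Target odds: 0.8 ÷ 0.2 = 4.
Need (1/199) × 1.4ⁿ ≥ 4, i.e. 1.4ⁿ ≥ 796.
1.4¹⁹ ≈597.63 falls short of 796 but 1.4²⁰ ≈836.683 reaches it, so n = 20.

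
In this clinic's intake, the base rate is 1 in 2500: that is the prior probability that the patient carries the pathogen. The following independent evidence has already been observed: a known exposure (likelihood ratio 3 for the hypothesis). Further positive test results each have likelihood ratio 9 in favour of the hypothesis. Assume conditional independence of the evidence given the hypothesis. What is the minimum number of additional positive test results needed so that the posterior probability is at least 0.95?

5

Prior odds = 0.0004/0.9996 = 1/2499.
Bayes factor of the evidence already in hand = 3.
Odds after that evidence = (1/2499) × 3 = 1/833.
Target odds = 0.95/0.05 = 19.
Need 9ⁿ ≥ 19 ÷ (1/833) = 15827.
9⁴ = 6561 falls short of 15827 but 9⁵ = 59049 reaches it, so n = 5.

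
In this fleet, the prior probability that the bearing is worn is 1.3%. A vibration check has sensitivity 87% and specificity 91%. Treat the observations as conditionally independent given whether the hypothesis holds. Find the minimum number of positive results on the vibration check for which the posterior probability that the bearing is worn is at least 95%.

4

Prior odds: 0.013 ÷ 0.987 = 13/987.
False-positive rate = 1 − 0.91 = 0.09; likelihood ratio of a positive = 0.87/0.09 = 29/3.
Target posterior odds = 0.95/0.05 = 19.
Require (29/3)ⁿ ≥ 19 ÷ (13/987) = 18753/13.
(29/3)³ = 24389/27 falls short of 18753/13 but (29/3)⁴ = 707281/81 reaches it, so n = 4.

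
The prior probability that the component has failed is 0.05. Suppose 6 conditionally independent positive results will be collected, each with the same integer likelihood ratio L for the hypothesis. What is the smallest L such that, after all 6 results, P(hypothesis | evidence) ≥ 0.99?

4

Prior odds = 0.05/0.95 = 1/19.
Target odds = 0.99/0.01 = 99.
Need L⁶ ≥ 99 ÷ (1/19) = 1881.
3⁶ = 729 < 1881 ≤ 4096 = 4⁶, so L = 4.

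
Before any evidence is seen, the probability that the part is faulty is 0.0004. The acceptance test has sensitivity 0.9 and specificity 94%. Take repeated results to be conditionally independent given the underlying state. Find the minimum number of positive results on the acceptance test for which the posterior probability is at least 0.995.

5

Prior odds = 0.0004/0.9996 = 1/2499.
False-positive rate = 1 − 0.94 = 0.06; likelihood ratio of a positive = 0.9/0.06 = 15.
Target odds: 0.995 ÷ 0.005 = 199.
Need (1/2499) × 15ⁿ ≥ 199, i.e. 15ⁿ ≥ 497301.
15⁴ = 50625 falls short of 497301 but 15⁵ = 759375 reaches it, so n = 5.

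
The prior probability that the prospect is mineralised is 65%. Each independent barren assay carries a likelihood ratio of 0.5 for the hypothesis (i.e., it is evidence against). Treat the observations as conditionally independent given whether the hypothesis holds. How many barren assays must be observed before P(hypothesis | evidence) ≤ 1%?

8

Prior odds: 0.65 ÷ 0.35 = 13/7.
Likelihood ratio per barren assay = 0.5.
Target odds: 0.01 ÷ 0.99 = 1/99.
Require 0.5ⁿ ≤ 1/99 ÷ (13/7) = 7/1287.
0.5⁷ = 0.0078125 is still above 7/1287 but 0.5⁸ = 0.00390625 is at or below it, so n = 8.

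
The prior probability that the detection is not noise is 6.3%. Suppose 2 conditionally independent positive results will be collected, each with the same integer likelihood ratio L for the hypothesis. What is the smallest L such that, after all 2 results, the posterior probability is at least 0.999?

122

Prior odds = 0.063/0.937 = 63/937.
Target odds = 0.999/0.001 = 999.
Need L² ≥ 999 ÷ (63/937) = 104007/7.
121² = 14641 < 104007/7 ≤ 14884 = 122², so L = 122.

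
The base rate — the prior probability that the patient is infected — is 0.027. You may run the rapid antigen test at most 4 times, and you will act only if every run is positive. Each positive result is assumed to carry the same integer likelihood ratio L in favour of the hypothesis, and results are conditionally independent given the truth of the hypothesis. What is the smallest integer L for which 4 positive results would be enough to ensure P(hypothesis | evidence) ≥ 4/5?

Prior odds = 0.027/0.973 = 27/973.
Target odds = 0.8/0.2 = 4.
Need L⁴ ≥ 4 ÷ (27/973) = 3892/27.
3⁴ = 81 < 3892/27 ≤ 256 = 4⁴, so L = 4.

4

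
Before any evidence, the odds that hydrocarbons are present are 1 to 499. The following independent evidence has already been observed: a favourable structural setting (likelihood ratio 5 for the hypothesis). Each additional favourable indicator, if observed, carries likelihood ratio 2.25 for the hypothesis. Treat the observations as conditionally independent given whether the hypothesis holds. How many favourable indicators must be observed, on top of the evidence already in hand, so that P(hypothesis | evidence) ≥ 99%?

12

Prior odds = 1/499.
Bayes factor of the evidence already in hand = 5.
Odds after that evidence = (1/499) × 5 = 5/499.
Target odds = 0.99/0.01 = 99.
Need 2.25ⁿ ≥ 99 ÷ (5/499) = 9880.2.
2.25¹¹ ≈7481.83 falls short of 9880.2 but 2.25¹² ≈16834.1 reaches it, so n = 12.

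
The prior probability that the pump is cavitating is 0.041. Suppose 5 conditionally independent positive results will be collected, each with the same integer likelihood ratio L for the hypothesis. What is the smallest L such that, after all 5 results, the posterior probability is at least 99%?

5

Prior odds = 0.041/0.959 = 41/959.
Target odds = 0.99/0.01 = 99.
Need L⁵ ≥ 99 ÷ (41/959) = 94941/41.
4⁵ = 1024 < 94941/41 ≤ 3125 = 5⁵, so L = 5.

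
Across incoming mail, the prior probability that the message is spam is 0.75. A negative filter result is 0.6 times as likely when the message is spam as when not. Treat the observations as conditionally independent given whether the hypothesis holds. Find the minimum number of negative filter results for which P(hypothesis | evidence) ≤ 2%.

10

Prior odds: 0.75 ÷ 0.25 = 3.
Likelihood ratio per negative filter result = 0.6.
Target odds: 0.02 ÷ 0.98 = 1/49.
Require 0.6ⁿ ≤ 1/49 ÷ 3 = 1/147.
0.6⁹ = 19683/1953125 is still above 1/147 but 0.6¹⁰ = 59049/9765625 is at or below it, so n = 10.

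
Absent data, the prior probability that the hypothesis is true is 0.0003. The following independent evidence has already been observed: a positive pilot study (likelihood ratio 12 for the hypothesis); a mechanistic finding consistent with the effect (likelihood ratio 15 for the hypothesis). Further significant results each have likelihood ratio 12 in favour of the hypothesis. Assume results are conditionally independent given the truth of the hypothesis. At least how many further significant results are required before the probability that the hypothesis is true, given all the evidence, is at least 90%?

3

Prior odds = 0.0003/0.9997 = 3/9997.
Combined Bayes factor of the evidence already in hand = 12 × 15 = 180.
Odds after that evidence = (3/9997) × 180 = 540/9997.
Target odds = 0.9/0.1 = 9.
Need 12ⁿ ≥ 9 ÷ (540/9997) = 9997/60.
12² = 144 falls short of 9997/60 but 12³ = 1728 reaches it, so n = 3.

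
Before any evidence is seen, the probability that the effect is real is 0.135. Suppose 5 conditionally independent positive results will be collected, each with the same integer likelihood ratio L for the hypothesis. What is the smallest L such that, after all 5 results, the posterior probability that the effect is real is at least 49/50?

Prior odds = 0.135/0.865 = 27/173.
Target odds = 0.98/0.02 = 49.
Need L⁵ ≥ 49 ÷ (27/173) = 8477/27.
3⁵ = 243 < 8477/27 ≤ 1024 = 4⁵, so L = 4.

4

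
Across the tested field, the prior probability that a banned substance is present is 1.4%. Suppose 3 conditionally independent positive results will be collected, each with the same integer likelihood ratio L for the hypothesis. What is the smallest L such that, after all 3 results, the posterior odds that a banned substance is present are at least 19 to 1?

12

Prior odds = 0.014/0.986 = 7/493.
Target odds = 19.
Need L³ ≥ 19 ÷ (7/493) = 9367/7.
11³ = 1331 < 9367/7 ≤ 1728 = 12³, so L = 12.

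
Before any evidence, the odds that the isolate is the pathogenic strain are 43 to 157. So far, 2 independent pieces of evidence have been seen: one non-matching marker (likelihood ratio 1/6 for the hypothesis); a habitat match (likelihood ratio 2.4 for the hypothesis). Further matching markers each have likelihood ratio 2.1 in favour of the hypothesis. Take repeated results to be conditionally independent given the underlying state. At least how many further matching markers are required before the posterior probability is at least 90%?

Prior odds = 43/157.
Combined Bayes factor of the evidence already in hand = (1/6) × 2.4 = 0.4.
Odds after that evidence = (43/157) × 0.4 = 86/785.
Target odds = 0.9/0.1 = 9.
Need 2.1ⁿ ≥ 9 ÷ (86/785) = 7065/86.
2.1⁵ = 4084101/100000 falls short of 7065/86 but 2.1⁶ = 85766121/1000000 reaches it, so n = 6.

6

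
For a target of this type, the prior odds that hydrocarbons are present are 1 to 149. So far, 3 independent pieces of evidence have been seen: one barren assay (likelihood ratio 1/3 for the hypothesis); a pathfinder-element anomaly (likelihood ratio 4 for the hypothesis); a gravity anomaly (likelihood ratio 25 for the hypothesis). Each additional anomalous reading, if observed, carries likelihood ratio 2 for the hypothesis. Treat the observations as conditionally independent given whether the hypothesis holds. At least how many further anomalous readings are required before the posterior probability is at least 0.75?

4

Prior odds = 1/149.
Combined Bayes factor of the evidence already in hand = (1/3) × 4 × 25 = 100/3.
Odds after that evidence = (1/149) × 100/3 = 100/447.
Target odds = 0.75/0.25 = 3.
Need 2ⁿ ≥ 3 ÷ (100/447) = 13.41.
2³ = 8 falls short of 13.41 but 2⁴ = 16 reaches it, so n = 4.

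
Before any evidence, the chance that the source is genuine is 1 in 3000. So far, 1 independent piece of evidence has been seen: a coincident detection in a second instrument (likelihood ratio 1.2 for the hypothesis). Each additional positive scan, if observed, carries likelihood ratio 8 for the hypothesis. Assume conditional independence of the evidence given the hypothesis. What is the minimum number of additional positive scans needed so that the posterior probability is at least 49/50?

Prior odds = (1/3000)/(2999/3000) = 1/2999.
Bayes factor of the evidence already in hand = 1.2.
Odds after that evidence = (1/2999) × 1.2 = 6/14995.
Target odds = 0.98/0.02 = 49.
Need 8ⁿ ≥ 49 ÷ (6/14995) = 734755/6.
8⁵ = 32768 falls short of 734755/6 but 8⁶ = 262144 reaches it, so n = 6.

6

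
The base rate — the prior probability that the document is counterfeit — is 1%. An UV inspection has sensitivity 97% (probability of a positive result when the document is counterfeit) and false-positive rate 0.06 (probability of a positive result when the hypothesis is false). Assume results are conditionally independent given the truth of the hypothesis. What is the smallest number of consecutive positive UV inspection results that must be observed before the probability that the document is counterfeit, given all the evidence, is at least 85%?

3

Prior odds: 0.01 ÷ 0.99 = 1/99.
Likelihood ratio of a positive result = 0.97/0.06 = 97/6.
Target posterior odds = 0.85/0.15 = 17/3.
Need (1/99) × (97/6)ⁿ ≥ 17/3, i.e. (97/6)ⁿ ≥ 561.
(97/6)² = 9409/36 falls short of 561 but (97/6)³ = 912673/216 reaches it, so n = 3.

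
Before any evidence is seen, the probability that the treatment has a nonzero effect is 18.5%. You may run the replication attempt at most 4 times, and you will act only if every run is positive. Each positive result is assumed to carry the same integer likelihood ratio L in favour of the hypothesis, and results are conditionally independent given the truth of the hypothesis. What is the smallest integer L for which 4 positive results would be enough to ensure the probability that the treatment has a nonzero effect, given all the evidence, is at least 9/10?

Prior odds = 0.185/0.815 = 37/163.
Target odds = 0.9/0.1 = 9.
Need L⁴ ≥ 9 ÷ (37/163) = 1467/37.
2⁴ = 16 < 1467/37 ≤ 81 = 3⁴, so L = 3.

3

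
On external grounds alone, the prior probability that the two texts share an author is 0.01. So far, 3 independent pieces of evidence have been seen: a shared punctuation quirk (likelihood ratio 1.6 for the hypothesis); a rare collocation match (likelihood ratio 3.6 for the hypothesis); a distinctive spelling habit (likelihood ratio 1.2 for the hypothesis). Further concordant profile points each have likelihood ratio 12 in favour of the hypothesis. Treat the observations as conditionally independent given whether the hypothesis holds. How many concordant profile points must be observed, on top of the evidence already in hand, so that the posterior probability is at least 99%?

3

Prior odds = 0.01/0.99 = 1/99.
Combined Bayes factor of the evidence already in hand = 1.6 × 3.6 × 1.2 = 6.912.
Odds after that evidence = (1/99) × 6.912 = 96/1375.
Target odds = 0.99/0.01 = 99.
Need 12ⁿ ≥ 99 ÷ (96/1375) = 1417.96875.
12² = 144 falls short of 1417.96875 but 12³ = 1728 reaches it, so n = 3.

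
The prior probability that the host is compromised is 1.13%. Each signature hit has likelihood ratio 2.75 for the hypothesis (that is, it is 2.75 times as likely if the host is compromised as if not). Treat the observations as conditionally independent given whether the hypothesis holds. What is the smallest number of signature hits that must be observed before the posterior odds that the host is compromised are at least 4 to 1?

6

Prior odds: 0.0113 ÷ 0.9887 = 113/9887.
Likelihood ratio per signature hit = 2.75.
Target odds = 4.
Require 2.75ⁿ ≥ 4 ÷ (113/9887) = 39548/113.
2.75⁵ = 161051/1024 falls short of 39548/113 but 2.75⁶ = 1771561/4096 reaches it, so n = 6.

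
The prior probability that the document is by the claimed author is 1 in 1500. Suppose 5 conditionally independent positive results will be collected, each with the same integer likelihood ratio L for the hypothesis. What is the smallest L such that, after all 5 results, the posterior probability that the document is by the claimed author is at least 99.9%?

18

Prior odds = (1/1500)/(1499/1500) = 1/1499.
Target odds = 0.999/0.001 = 999.
Need L⁵ ≥ 999 ÷ (1/1499) = 1497501.
17⁵ = 1419857 < 1497501 ≤ 1889568 = 18⁵, so L = 18.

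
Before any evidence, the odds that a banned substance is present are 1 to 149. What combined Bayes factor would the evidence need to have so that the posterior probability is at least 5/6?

745

Prior odds = 1/149.
Target odds = (5/6)/(1/6) = 5.
Required Bayes factor = 5 ÷ (1/149) = 745.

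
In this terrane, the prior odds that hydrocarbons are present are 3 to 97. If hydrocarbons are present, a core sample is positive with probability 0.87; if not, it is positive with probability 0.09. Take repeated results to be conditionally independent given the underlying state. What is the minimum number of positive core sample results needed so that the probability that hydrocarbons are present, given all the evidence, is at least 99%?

4

Prior odds = 3/97.
Likelihood ratio of a positive = 0.87/0.09 = 29/3.
Target posterior odds = 0.99/0.01 = 99.
Require (29/3)ⁿ ≥ 99 ÷ (3/97) = 3201.
(29/3)³ = 24389/27 falls short of 3201 but (29/3)⁴ = 707281/81 reaches it, so n = 4.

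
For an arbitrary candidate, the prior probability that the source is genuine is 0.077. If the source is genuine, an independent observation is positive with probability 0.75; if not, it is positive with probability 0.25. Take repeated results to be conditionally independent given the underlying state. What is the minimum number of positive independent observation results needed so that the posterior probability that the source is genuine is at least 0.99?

7

Prior odds: 0.077 ÷ 0.923 = 77/923.
Likelihood ratio of a positive = 0.75/0.25 = 3.
Target odds: 0.99 ÷ 0.01 = 99.
Need (77/923) × 3ⁿ ≥ 99, i.e. 3ⁿ ≥ 8307/7.
3⁶ = 729 falls short of 8307/7 but 3⁷ = 2187 reaches it, so n = 7.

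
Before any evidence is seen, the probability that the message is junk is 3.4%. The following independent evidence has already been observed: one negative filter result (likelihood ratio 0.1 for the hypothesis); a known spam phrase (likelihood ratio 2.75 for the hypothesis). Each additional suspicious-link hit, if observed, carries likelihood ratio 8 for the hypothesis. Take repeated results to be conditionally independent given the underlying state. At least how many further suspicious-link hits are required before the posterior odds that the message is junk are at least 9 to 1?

4

Prior odds = 0.034/0.966 = 17/483.
Combined Bayes factor of the evidence already in hand = 0.1 × 2.75 = 0.275.
Odds after that evidence = (17/483) × 0.275 = 187/19320.
Target odds = 9.
Need 8ⁿ ≥ 9 ÷ (187/19320) = 173880/187.
8³ = 512 falls short of 173880/187 but 8⁴ = 4096 reaches it, so n = 4.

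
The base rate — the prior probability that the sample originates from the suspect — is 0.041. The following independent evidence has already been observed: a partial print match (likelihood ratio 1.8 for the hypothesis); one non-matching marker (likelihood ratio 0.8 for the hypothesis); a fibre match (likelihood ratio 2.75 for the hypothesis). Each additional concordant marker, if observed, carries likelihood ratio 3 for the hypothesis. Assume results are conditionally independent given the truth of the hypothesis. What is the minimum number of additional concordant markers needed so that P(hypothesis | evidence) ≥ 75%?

3

Prior odds = 0.041/0.959 = 41/959.
Combined Bayes factor of the evidence already in hand = 1.8 × 0.8 × 2.75 = 3.96.
Odds after that evidence = (41/959) × 3.96 = 4059/23975.
Target odds = 0.75/0.25 = 3.
Need 3ⁿ ≥ 3 ÷ (4059/23975) = 23975/1353.
3² = 9 falls short of 23975/1353 but 3³ = 27 reaches it, so n = 3.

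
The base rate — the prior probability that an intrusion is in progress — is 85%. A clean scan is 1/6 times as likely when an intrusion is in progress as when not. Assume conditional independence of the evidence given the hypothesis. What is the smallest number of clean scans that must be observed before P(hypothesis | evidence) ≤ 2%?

Prior odds: 0.85 ÷ 0.15 = 17/3.
Likelihood ratio per clean scan = 1/6.
Target odds: 0.02 ÷ 0.98 = 1/49.
Need (17/3) × (1/6)ⁿ ≤ 1/49, i.e. (1/6)ⁿ ≤ 3/833.
(1/6)³ = 1/216 is still above 3/833 but (1/6)⁴ = 1/1296 is at or below it, so n = 4.

4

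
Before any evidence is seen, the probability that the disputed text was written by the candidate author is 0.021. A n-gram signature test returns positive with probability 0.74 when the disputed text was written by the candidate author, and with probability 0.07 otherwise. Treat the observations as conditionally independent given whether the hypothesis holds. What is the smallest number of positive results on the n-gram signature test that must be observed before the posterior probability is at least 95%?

3

Prior odds = 0.021/0.979 = 21/979.
Likelihood ratio of a positive result = 0.74/0.07 = 74/7.
Target odds: 0.95 ÷ 0.05 = 19.
Require (74/7)ⁿ ≥ 19 ÷ (21/979) = 18601/21.
(74/7)² = 5476/49 falls short of 18601/21 but (74/7)³ = 405224/343 reaches it, so n = 3.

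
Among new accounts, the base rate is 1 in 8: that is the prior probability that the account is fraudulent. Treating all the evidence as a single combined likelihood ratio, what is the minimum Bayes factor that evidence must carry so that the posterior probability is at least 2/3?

14

Prior odds = 0.125/0.875 = 1/7.
Target odds = (2/3)/(1/3) = 2.
Required Bayes factor = 2 ÷ (1/7) = 14.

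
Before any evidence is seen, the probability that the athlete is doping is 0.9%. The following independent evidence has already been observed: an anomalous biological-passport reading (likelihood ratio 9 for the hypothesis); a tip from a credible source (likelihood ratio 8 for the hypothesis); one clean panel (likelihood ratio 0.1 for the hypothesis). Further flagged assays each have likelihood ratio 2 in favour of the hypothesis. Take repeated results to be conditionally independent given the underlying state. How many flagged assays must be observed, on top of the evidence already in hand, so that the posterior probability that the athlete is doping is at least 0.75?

6

Prior odds = 0.009/0.991 = 9/991.
Combined Bayes factor of the evidence already in hand = 9 × 8 × 0.1 = 7.2.
Odds after that evidence = (9/991) × 7.2 = 324/4955.
Target odds = 0.75/0.25 = 3.
Need 2ⁿ ≥ 3 ÷ (324/4955) = 4955/108.
2⁵ = 32 falls short of 4955/108 but 2⁶ = 64 reaches it, so n = 6.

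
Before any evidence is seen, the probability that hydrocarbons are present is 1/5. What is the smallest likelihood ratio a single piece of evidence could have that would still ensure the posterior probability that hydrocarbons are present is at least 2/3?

Prior odds = 0.2/0.8 = 0.25.
Target odds = (2/3)/(1/3) = 2.
Required Bayes factor = 2 ÷ 0.25 = 8.

8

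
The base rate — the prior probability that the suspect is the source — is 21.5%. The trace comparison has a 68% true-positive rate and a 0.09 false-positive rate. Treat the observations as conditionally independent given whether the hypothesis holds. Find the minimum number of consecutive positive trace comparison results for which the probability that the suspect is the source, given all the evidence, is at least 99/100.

3

Prior odds = 0.215/0.785 = 43/157.
Likelihood ratio of a positive result = 0.68/0.09 = 68/9.
Target odds: 0.99 ÷ 0.01 = 99.
Need (43/157) × (68/9)ⁿ ≥ 99, i.e. (68/9)ⁿ ≥ 15543/43.
(68/9)² = 4624/81 falls short of 15543/43 but (68/9)³ = 314432/729 reaches it, so n = 3.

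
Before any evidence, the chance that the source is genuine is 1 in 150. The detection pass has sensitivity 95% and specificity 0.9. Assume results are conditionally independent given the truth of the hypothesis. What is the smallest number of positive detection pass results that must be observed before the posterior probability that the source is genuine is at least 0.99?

5

Prior odds: (1/150) ÷ (149/150) = 1/149.
False-positive rate = 1 − 0.9 = 0.1; likelihood ratio of a positive = 0.95/0.1 = 9.5.
Target posterior odds = 0.99/0.01 = 99.
Require 9.5ⁿ ≥ 99 ÷ (1/149) = 14751.
9.5⁴ = 8145.0625 falls short of 14751 but 9.5⁵ = 77378.09375 reaches it, so n = 5.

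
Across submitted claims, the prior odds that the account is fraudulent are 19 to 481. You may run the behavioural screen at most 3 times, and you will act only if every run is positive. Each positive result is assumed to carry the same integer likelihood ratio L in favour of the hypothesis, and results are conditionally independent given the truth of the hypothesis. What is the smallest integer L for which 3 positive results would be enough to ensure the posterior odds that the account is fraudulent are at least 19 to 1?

Prior odds = 19/481.
Target odds = 19.
Need L³ ≥ 19 ÷ (19/481) = 481.
7³ = 343 < 481 ≤ 512 = 8³, so L = 8.

8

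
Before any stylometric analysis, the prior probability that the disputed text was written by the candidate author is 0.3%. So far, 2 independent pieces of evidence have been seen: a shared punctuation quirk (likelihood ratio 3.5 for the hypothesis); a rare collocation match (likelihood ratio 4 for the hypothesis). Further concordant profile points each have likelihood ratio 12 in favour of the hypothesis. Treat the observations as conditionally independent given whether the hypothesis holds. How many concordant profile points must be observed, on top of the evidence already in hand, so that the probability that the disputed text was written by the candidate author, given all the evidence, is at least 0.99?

4

Prior odds = 0.003/0.997 = 3/997.
Combined Bayes factor of the evidence already in hand = 3.5 × 4 = 14.
Odds after that evidence = (3/997) × 14 = 42/997.
Target odds = 0.99/0.01 = 99.
Need 12ⁿ ≥ 99 ÷ (42/997) = 32901/14.
12³ = 1728 falls short of 32901/14 but 12⁴ = 20736 reaches it, so n = 4.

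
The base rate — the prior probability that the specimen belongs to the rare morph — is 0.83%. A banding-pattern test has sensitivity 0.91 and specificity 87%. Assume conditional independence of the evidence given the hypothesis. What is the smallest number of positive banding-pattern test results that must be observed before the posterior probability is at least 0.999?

7

Prior odds = 0.0083/0.9917 = 83/9917.
False-positive rate = 1 − 0.87 = 0.13; likelihood ratio of a positive = 0.91/0.13 = 7.
Target posterior odds = 0.999/0.001 = 999.
Require 7ⁿ ≥ 999 ÷ (83/9917) = 9907083/83.
7⁶ = 117649 falls short of 9907083/83 but 7⁷ = 823543 reaches it, so n = 7.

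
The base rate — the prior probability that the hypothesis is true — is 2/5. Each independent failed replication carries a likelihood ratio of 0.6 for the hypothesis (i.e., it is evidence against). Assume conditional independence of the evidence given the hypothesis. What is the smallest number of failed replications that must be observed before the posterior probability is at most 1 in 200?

Prior odds = 0.4/0.6 = 2/3.
Likelihood ratio per failed replication = 0.6.
Target posterior odds = 0.005/0.995 = 1/199.
Need (2/3) × 0.6ⁿ ≤ 1/199, i.e. 0.6ⁿ ≤ 3/398.
0.6⁹ = 19683/1953125 is still above 3/398 but 0.6¹⁰ = 59049/9765625 is at or below it, so n = 10.

10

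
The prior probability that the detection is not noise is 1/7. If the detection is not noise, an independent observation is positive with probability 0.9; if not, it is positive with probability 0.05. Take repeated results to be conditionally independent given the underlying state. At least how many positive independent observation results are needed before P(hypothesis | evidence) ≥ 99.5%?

Prior odds = (1/7)/(6/7) = 1/6.
Likelihood ratio of a positive = 0.9/0.05 = 18.
Target posterior odds = 0.995/0.005 = 199.
Require 18ⁿ ≥ 199 ÷ (1/6) = 1194.
18² = 324 falls short of 1194 but 18³ = 5832 reaches it, so n = 3.

3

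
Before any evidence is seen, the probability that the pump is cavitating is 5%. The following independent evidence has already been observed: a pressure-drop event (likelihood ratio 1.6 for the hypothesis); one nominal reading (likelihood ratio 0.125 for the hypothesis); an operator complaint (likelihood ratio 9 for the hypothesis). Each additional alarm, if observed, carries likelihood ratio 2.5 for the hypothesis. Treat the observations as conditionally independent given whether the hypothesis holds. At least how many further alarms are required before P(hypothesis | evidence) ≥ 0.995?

Prior odds = 0.05/0.95 = 1/19.
Combined Bayes factor of the evidence already in hand = 1.6 × 0.125 × 9 = 1.8.
Odds after that evidence = (1/19) × 1.8 = 9/95.
Target odds = 0.995/0.005 = 199.
Need 2.5ⁿ ≥ 199 ÷ (9/95) = 18905/9.
2.5⁸ = 390625/256 falls short of 18905/9 but 2.5⁹ = 1953125/512 reaches it, so n = 9.

9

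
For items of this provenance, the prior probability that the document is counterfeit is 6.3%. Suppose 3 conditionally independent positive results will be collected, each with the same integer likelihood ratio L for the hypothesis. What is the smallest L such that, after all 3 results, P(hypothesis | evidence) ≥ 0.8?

Prior odds = 0.063/0.937 = 63/937.
Target odds = 0.8/0.2 = 4.
Need L³ ≥ 4 ÷ (63/937) = 3748/63.
3³ = 27 < 3748/63 ≤ 64 = 4³, so L = 4.

4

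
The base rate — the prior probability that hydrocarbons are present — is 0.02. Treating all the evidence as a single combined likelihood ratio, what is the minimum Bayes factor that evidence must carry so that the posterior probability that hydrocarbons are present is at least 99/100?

Prior odds = 0.02/0.98 = 1/49.
Target odds = 0.99/0.01 = 99.
Required Bayes factor = 99 ÷ (1/49) = 4851.

4851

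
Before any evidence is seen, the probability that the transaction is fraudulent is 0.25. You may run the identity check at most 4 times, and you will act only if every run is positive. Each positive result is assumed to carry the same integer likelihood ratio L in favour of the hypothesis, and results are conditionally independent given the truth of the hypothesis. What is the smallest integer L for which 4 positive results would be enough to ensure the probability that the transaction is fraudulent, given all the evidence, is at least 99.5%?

Prior odds = 0.25/0.75 = 1/3.
Target odds = 0.995/0.005 = 199.
Need L⁴ ≥ 199 ÷ (1/3) = 597.
4⁴ = 256 < 597 ≤ 625 = 5⁴, so L = 5.

5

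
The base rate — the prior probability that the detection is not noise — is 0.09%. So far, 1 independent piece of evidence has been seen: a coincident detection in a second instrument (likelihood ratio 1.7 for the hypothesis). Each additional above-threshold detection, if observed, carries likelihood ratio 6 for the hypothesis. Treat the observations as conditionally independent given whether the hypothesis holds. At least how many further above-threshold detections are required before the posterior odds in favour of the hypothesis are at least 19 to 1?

Prior odds = 0.0009/0.9991 = 9/9991.
Bayes factor of the evidence already in hand = 1.7.
Odds after that evidence = (9/9991) × 1.7 = 153/99910.
Target odds = 19.
Need 6ⁿ ≥ 19 ÷ (153/99910) = 1898290/153.
6⁵ = 7776 falls short of 1898290/153 but 6⁶ = 46656 reaches it, so n = 6.

6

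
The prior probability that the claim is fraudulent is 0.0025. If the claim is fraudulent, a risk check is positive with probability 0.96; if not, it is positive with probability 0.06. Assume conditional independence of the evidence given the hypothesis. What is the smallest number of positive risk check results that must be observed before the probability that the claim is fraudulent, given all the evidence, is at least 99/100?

Prior odds: 0.0025 ÷ 0.9975 = 1/399.
Likelihood ratio of a positive = 0.96/0.06 = 16.
Target odds: 0.99 ÷ 0.01 = 99.
Require 16ⁿ ≥ 99 ÷ (1/399) = 39501.
16³ = 4096 falls short of 39501 but 16⁴ = 65536 reaches it, so n = 4.

4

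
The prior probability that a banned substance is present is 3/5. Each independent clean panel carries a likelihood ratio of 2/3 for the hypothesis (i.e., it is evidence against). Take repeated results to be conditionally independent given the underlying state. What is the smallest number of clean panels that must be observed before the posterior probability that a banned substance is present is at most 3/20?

6

Prior odds: 0.6 ÷ 0.4 = 1.5.
Likelihood ratio per clean panel = 2/3.
Target posterior odds = 0.15/0.85 = 3/17.
Require (2/3)ⁿ ≤ 3/17 ÷ 1.5 = 2/17.
(2/3)⁵ = 32/243 is still above 2/17 but (2/3)⁶ = 64/729 is at or below it, so n = 6.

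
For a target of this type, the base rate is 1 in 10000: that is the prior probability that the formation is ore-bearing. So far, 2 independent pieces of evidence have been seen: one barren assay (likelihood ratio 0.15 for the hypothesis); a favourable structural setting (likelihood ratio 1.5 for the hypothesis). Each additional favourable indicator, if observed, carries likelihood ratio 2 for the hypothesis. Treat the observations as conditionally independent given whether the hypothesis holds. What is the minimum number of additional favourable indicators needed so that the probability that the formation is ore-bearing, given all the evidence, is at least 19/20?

20

Prior odds = 0.0001/0.9999 = 1/9999.
Combined Bayes factor of the evidence already in hand = 0.15 × 1.5 = 0.225.
Odds after that evidence = (1/9999) × 0.225 = 1/44440.
Target odds = 0.95/0.05 = 19.
Need 2ⁿ ≥ 19 ÷ (1/44440) = 844360.
2¹⁹ = 524288 falls short of 844360 but 2²⁰ = 1048576 reaches it, so n = 20.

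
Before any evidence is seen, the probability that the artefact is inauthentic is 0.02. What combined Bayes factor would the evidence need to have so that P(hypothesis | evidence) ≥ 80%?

196

Prior odds = 0.02/0.98 = 1/49.
Target odds = 0.8/0.2 = 4.
Required Bayes factor = 4 ÷ (1/49) = 196.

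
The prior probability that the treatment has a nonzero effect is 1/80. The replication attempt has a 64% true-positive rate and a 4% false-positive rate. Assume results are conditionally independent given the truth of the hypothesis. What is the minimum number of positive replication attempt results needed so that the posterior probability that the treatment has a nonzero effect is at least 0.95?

Prior odds: 0.0125 ÷ 0.9875 = 1/79.
Likelihood ratio of a positive result = 0.64/0.04 = 16.
Target posterior odds = 0.95/0.05 = 19.
Need (1/79) × 16ⁿ ≥ 19, i.e. 16ⁿ ≥ 1501.
16² = 256 falls short of 1501 but 16³ = 4096 reaches it, so n = 3.

3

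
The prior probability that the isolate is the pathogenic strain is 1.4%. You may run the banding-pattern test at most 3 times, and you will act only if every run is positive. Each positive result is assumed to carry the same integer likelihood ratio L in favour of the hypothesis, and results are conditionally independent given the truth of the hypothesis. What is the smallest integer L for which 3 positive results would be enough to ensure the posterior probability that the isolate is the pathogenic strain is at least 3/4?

Prior odds = 0.014/0.986 = 7/493.
Target odds = 0.75/0.25 = 3.
Need L³ ≥ 3 ÷ (7/493) = 1479/7.
5³ = 125 < 1479/7 ≤ 216 = 6³, so L = 6.

6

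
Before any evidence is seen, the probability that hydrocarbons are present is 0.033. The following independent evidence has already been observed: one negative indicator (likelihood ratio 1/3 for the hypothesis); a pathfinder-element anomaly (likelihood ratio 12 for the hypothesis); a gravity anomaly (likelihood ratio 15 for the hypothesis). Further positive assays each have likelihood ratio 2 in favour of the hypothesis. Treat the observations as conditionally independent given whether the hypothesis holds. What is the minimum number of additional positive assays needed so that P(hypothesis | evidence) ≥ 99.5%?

Prior odds = 0.033/0.967 = 33/967.
Combined Bayes factor of the evidence already in hand = (1/3) × 12 × 15 = 60.
Odds after that evidence = (33/967) × 60 = 1980/967.
Target odds = 0.995/0.005 = 199.
Need 2ⁿ ≥ 199 ÷ (1980/967) = 192433/1980.
2⁶ = 64 falls short of 192433/1980 but 2⁷ = 128 reaches it, so n = 7.

7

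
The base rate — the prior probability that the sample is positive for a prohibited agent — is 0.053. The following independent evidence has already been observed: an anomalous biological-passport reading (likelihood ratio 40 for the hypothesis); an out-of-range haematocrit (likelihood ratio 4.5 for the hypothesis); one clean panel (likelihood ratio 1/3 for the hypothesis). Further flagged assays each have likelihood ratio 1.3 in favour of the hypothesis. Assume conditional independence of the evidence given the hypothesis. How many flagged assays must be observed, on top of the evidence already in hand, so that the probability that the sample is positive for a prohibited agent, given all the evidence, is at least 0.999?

Prior odds = 0.053/0.947 = 53/947.
Combined Bayes factor of the evidence already in hand = 40 × 4.5 × (1/3) = 60.
Odds after that evidence = (53/947) × 60 = 3180/947.
Target odds = 0.999/0.001 = 999.
Need 1.3ⁿ ≥ 999 ÷ (3180/947) = 315351/1060.
1.3²¹ ≈247.065 falls short of 315351/1060 but 1.3²² ≈321.184 reaches it, so n = 22.

22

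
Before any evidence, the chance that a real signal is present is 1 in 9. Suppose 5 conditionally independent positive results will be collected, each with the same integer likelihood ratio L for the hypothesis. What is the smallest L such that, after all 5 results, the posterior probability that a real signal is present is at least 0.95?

Prior odds = (1/9)/(8/9) = 0.125.
Target odds = 0.95/0.05 = 19.
Need L⁵ ≥ 19 ÷ 0.125 = 152.
2⁵ = 32 < 152 ≤ 243 = 3⁵, so L = 3.

3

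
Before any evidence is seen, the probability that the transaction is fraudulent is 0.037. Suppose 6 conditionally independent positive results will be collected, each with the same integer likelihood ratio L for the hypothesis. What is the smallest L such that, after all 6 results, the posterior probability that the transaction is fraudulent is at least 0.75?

Prior odds = 0.037/0.963 = 37/963.
Target odds = 0.75/0.25 = 3.
Need L⁶ ≥ 3 ÷ (37/963) = 2889/37.
2⁶ = 64 < 2889/37 ≤ 729 = 3⁶, so L = 3.

3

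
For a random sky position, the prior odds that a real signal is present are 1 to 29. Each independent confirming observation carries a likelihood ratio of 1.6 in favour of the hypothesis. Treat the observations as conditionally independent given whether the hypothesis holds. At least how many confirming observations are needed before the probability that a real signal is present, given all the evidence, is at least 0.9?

Prior odds = 1/29.
Likelihood ratio per confirming observation = 1.6.
Target odds: 0.9 ÷ 0.1 = 9.
Require 1.6ⁿ ≥ 9 ÷ (1/29) = 261.
1.6¹¹ ≈175.922 falls short of 261 but 1.6¹² ≈281.475 reaches it, so n = 12.

12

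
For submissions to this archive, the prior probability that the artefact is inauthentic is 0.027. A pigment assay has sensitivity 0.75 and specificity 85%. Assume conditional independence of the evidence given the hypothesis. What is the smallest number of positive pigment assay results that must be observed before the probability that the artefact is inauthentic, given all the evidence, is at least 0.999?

7

Prior odds = 0.027/0.973 = 27/973.
False-positive rate = 1 − 0.85 = 0.15; likelihood ratio of a positive = 0.75/0.15 = 5.
Target odds: 0.999 ÷ 0.001 = 999.
Need (27/973) × 5ⁿ ≥ 999, i.e. 5ⁿ ≥ 36001.
5⁶ = 15625 falls short of 36001 but 5⁷ = 78125 reaches it, so n = 7.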